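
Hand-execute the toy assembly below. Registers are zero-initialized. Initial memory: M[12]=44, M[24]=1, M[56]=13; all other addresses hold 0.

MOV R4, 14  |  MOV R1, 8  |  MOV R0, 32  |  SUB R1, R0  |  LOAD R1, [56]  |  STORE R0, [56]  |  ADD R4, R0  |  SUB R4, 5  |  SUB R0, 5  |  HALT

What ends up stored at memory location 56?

R4=14
R1=8
R0=32
R1=8-32=-24
R1=M[56]=13
STORE R0, [56] → M[56]=32
R4=14+32=46
R4=46-5=41
R0=32-5=27
halt.

32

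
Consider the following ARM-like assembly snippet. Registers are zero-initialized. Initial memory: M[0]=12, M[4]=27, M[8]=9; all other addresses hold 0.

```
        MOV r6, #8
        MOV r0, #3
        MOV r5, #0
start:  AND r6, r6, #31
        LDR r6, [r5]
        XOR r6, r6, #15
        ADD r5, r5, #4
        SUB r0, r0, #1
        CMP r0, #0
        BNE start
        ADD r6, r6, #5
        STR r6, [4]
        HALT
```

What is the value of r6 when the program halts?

11

MOV r6, #8 → r6=8
MOV r0, #3 → r0=3
MOV r5, #0 → r5=0
AND r6, r6, #31 → r6=8&31=8
LDR r6, [r5] → r6=M[0]=12
XOR r6, r6, #15 → r6=12^15=3
ADD r5, r5, #4 → r5=0+4=4
SUB r0, r0, #1 → r0=3-1=2
CMP r0, #0  (cmp 2,0)
BNE start: taken
AND r6, r6, #31 → r6=3&31=3
LDR r6, [r5] → r6=M[4]=27
XOR r6, r6, #15 → r6=27^15=20
ADD r5, r5, #4 → r5=4+4=8
SUB r0, r0, #1 → r0=2-1=1
CMP r0, #0  (cmp 1,0)
BNE start: taken
AND r6, r6, #31 → r6=20&31=20
LDR r6, [r5] → r6=M[8]=9
XOR r6, r6, #15 → r6=9^15=6
ADD r5, r5, #4 → r5=8+4=12
SUB r0, r0, #1 → r0=1-1=0
CMP r0, #0  (cmp 0,0)
BNE start: not taken
ADD r6, r6, #5 → r6=6+5=11
STR r6, [4] → M[4]=11
halt.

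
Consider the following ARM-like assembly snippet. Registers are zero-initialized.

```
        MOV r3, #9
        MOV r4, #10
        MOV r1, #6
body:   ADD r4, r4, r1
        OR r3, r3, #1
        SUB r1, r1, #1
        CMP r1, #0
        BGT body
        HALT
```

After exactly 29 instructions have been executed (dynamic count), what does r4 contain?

after MOV r3, #9: r3=9
after MOV r4, #10: r4=10
after MOV r1, #6: r1=6
after ADD r4, r4, r1: r4=10+6=16
after OR r3, r3, #1: r3=9|1=9
after SUB r1, r1, #1: r1=6-1=5
CMP r1, #0  (cmp 5,0)
BGT body: taken
after ADD r4, r4, r1: r4=16+5=21
after OR r3, r3, #1: r3=9|1=9
after SUB r1, r1, #1: r1=5-1=4
CMP r1, #0  (cmp 4,0)
BGT body: taken
after ADD r4, r4, r1: r4=21+4=25
after OR r3, r3, #1: r3=9|1=9
after SUB r1, r1, #1: r1=4-1=3
CMP r1, #0  (cmp 3,0)
BGT body: taken
after ADD r4, r4, r1: r4=25+3=28
after OR r3, r3, #1: r3=9|1=9
after SUB r1, r1, #1: r1=3-1=2
CMP r1, #0  (cmp 2,0)
BGT body: taken
after ADD r4, r4, r1: r4=28+2=30
after OR r3, r3, #1: r3=9|1=9
after SUB r1, r1, #1: r1=2-1=1
CMP r1, #0  (cmp 1,0)
BGT body: taken
after ADD r4, r4, r1: r4=30+1=31
After step 29: r4 = 31.

31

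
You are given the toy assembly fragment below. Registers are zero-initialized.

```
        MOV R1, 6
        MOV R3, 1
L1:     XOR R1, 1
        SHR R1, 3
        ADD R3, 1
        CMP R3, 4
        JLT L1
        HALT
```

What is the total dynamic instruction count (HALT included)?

18

MOV R1, 6 → R1=6
MOV R3, 1 → R3=1
XOR R1, 1 → R1=6^1=7
SHR R1, 3 → R1=7>>3=0
ADD R3, 1 → R3=1+1=2
CMP R3, 4  (cmp 2,4)
JLT L1: taken
XOR R1, 1 → R1=0^1=1
SHR R1, 3 → R1=1>>3=0
ADD R3, 1 → R3=2+1=3
CMP R3, 4  (cmp 3,4)
JLT L1: taken
XOR R1, 1 → R1=0^1=1
SHR R1, 3 → R1=1>>3=0
ADD R3, 1 → R3=3+1=4
CMP R3, 4  (cmp 4,4)
JLT L1: not taken
halt.
Total executed instructions: 18.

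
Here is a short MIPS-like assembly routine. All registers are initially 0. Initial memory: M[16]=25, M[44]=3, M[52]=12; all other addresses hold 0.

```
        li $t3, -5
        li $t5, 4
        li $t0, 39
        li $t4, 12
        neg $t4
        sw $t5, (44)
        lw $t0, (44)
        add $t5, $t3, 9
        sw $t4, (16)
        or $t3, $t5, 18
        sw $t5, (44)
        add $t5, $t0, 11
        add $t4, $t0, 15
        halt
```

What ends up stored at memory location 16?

after li $t3, -5: $t3=-5
after li $t5, 4: $t5=4
after li $t0, 39: $t0=39
after li $t4, 12: $t4=12
after neg $t4: $t4=-(12)=-12
sw $t5, (44) → M[44]=4
after lw $t0, (44): $t0=M[44]=4
after add $t5, $t3, 9: $t5=(-5)+9=4
sw $t4, (16) → M[16]=-12
after or $t3, $t5, 18: $t3=4|18=22
sw $t5, (44) → M[44]=4
after add $t5, $t0, 11: $t5=4+11=15
after add $t4, $t0, 15: $t4=4+15=19
halt.

-12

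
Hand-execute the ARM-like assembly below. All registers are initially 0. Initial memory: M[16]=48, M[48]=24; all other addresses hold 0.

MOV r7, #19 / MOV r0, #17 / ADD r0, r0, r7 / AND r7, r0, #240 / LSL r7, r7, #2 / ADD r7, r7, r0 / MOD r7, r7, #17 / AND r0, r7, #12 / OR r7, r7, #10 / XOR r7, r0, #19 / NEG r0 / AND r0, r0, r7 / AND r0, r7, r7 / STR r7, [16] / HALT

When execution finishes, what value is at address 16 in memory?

MOV r7, #19 → r7=19
MOV r0, #17 → r0=17
ADD r0, r0, r7 → r0=17+19=36
AND r7, r0, #240 → r7=36&240=32
LSL r7, r7, #2 → r7=32<<2=128
ADD r7, r7, r0 → r7=128+36=164
MOD r7, r7, #17 → r7=164%17=11
AND r0, r7, #12 → r0=11&12=8
OR r7, r7, #10 → r7=11|10=11
XOR r7, r0, #19 → r7=8^19=27
NEG r0 → r0=-(8)=-8
AND r0, r0, r7 → r0=(-8)&27=24
AND r0, r7, r7 → r0=27&27=27
STR r7, [16] → M[16]=27
halt.

27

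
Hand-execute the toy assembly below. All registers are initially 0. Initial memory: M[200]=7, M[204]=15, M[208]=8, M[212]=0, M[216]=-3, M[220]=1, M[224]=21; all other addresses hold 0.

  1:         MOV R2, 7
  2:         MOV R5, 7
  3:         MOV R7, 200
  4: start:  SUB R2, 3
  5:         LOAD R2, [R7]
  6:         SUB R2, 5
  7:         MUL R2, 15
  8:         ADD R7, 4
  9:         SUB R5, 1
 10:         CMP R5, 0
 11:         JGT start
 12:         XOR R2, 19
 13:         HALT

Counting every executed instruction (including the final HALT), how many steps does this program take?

61

R2=7
R5=7
R7=200
R2=7-3=4
R2=M[200]=7
R2=7-5=2
R2=2*15=30
R7=200+4=204
R5=7-1=6
CMP R5, 0  (cmp 6,0)
JGT start: taken
R2=30-3=27
R2=M[204]=15
R2=15-5=10
R2=10*15=150
R7=204+4=208
R5=6-1=5
CMP R5, 0  (cmp 5,0)
JGT start: taken
R2=150-3=147
R2=M[208]=8
R2=8-5=3
R2=3*15=45
R7=208+4=212
R5=5-1=4
CMP R5, 0  (cmp 4,0)
JGT start: taken
R2=45-3=42
R2=M[212]=0
R2=0-5=-5
R2=(-5)*15=-75
R7=212+4=216
R5=4-1=3
CMP R5, 0  (cmp 3,0)
JGT start: taken
R2=(-75)-3=-78
R2=M[216]=-3
R2=(-3)-5=-8
R2=(-8)*15=-120
R7=216+4=220
R5=3-1=2
CMP R5, 0  (cmp 2,0)
JGT start: taken
R2=(-120)-3=-123
R2=M[220]=1
R2=1-5=-4
R2=(-4)*15=-60
R7=220+4=224
R5=2-1=1
CMP R5, 0  (cmp 1,0)
JGT start: taken
R2=(-60)-3=-63
R2=M[224]=21
R2=21-5=16
R2=16*15=240
R7=224+4=228
R5=1-1=0
CMP R5, 0  (cmp 0,0)
JGT start: not taken
R2=240^19=227
halt.
Total executed instructions: 61.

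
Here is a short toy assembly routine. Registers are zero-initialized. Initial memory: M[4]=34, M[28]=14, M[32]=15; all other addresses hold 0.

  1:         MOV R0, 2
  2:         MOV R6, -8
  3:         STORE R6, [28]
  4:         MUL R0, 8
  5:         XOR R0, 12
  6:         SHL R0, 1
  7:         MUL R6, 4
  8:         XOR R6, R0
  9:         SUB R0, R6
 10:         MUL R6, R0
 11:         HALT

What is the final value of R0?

96

after MOV R0, 2: R0=2
after MOV R6, -8: R6=-8
STORE R6, [28] → M[28]=-8
after MUL R0, 8: R0=2*8=16
after XOR R0, 12: R0=16^12=28
after SHL R0, 1: R0=28<<1=56
after MUL R6, 4: R6=(-8)*4=-32
after XOR R6, R0: R6=(-32)^56=-40
after SUB R0, R6: R0=56-(-40)=96
after MUL R6, R0: R6=(-40)*96=-3840
halt.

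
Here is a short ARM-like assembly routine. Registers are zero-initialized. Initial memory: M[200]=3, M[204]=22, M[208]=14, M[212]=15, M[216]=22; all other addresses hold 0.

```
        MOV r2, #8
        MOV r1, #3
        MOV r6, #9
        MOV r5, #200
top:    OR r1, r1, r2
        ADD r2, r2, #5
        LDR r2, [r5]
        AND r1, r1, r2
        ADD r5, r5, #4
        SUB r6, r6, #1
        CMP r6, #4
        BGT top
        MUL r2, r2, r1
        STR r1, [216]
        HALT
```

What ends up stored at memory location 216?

6

after MOV r2, #8: r2=8
after MOV r1, #3: r1=3
after MOV r6, #9: r6=9
after MOV r5, #200: r5=200
after OR r1, r1, r2: r1=3|8=11
after ADD r2, r2, #5: r2=8+5=13
after LDR r2, [r5]: r2=M[200]=3
after AND r1, r1, r2: r1=11&3=3
after ADD r5, r5, #4: r5=200+4=204
after SUB r6, r6, #1: r6=9-1=8
CMP r6, #4  (cmp 8,4)
BGT top: taken
after OR r1, r1, r2: r1=3|3=3
after ADD r2, r2, #5: r2=3+5=8
after LDR r2, [r5]: r2=M[204]=22
after AND r1, r1, r2: r1=3&22=2
after ADD r5, r5, #4: r5=204+4=208
after SUB r6, r6, #1: r6=8-1=7
CMP r6, #4  (cmp 7,4)
BGT top: taken
after OR r1, r1, r2: r1=2|22=22
after ADD r2, r2, #5: r2=22+5=27
after LDR r2, [r5]: r2=M[208]=14
after AND r1, r1, r2: r1=22&14=6
after ADD r5, r5, #4: r5=208+4=212
after SUB r6, r6, #1: r6=7-1=6
CMP r6, #4  (cmp 6,4)
BGT top: taken
after OR r1, r1, r2: r1=6|14=14
after ADD r2, r2, #5: r2=14+5=19
after LDR r2, [r5]: r2=M[212]=15
after AND r1, r1, r2: r1=14&15=14
after ADD r5, r5, #4: r5=212+4=216
after SUB r6, r6, #1: r6=6-1=5
CMP r6, #4  (cmp 5,4)
BGT top: taken
after OR r1, r1, r2: r1=14|15=15
after ADD r2, r2, #5: r2=15+5=20
after LDR r2, [r5]: r2=M[216]=22
after AND r1, r1, r2: r1=15&22=6
after ADD r5, r5, #4: r5=216+4=220
after SUB r6, r6, #1: r6=5-1=4
CMP r6, #4  (cmp 4,4)
BGT top: not taken
after MUL r2, r2, r1: r2=22*6=132
STR r1, [216] → M[216]=6
halt.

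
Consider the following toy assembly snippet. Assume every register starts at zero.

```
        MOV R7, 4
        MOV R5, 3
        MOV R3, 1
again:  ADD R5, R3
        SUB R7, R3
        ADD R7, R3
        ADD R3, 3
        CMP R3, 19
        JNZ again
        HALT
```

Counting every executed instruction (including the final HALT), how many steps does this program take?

MOV R7, 4 → R7=4
MOV R5, 3 → R5=3
MOV R3, 1 → R3=1
ADD R5, R3 → R5=3+1=4
SUB R7, R3 → R7=4-1=3
ADD R7, R3 → R7=3+1=4
ADD R3, 3 → R3=1+3=4
CMP R3, 19  (cmp 4,19)
JNZ again: taken
ADD R5, R3 → R5=4+4=8
SUB R7, R3 → R7=4-4=0
ADD R7, R3 → R7=0+4=4
ADD R3, 3 → R3=4+3=7
CMP R3, 19  (cmp 7,19)
JNZ again: taken
ADD R5, R3 → R5=8+7=15
SUB R7, R3 → R7=4-7=-3
ADD R7, R3 → R7=(-3)+7=4
ADD R3, 3 → R3=7+3=10
CMP R3, 19  (cmp 10,19)
JNZ again: taken
ADD R5, R3 → R5=15+10=25
SUB R7, R3 → R7=4-10=-6
ADD R7, R3 → R7=(-6)+10=4
ADD R3, 3 → R3=10+3=13
CMP R3, 19  (cmp 13,19)
JNZ again: taken
ADD R5, R3 → R5=25+13=38
SUB R7, R3 → R7=4-13=-9
ADD R7, R3 → R7=(-9)+13=4
ADD R3, 3 → R3=13+3=16
CMP R3, 19  (cmp 16,19)
JNZ again: taken
ADD R5, R3 → R5=38+16=54
SUB R7, R3 → R7=4-16=-12
ADD R7, R3 → R7=(-12)+16=4
ADD R3, 3 → R3=16+3=19
CMP R3, 19  (cmp 19,19)
JNZ again: not taken
halt.
Total executed instructions: 40.

40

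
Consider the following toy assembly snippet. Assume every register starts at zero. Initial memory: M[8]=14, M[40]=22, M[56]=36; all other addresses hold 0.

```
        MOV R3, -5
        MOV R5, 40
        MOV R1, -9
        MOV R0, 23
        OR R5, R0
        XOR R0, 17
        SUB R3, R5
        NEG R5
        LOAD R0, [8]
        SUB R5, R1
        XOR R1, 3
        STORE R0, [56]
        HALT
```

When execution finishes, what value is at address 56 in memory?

14

R3=-5
R5=40
R1=-9
R0=23
R5=40|23=63
R0=23^17=6
R3=(-5)-63=-68
R5=-(63)=-63
R0=M[8]=14
R5=(-63)-(-9)=-54
R1=(-9)^3=-12
STORE R0, [56] → M[56]=14
halt.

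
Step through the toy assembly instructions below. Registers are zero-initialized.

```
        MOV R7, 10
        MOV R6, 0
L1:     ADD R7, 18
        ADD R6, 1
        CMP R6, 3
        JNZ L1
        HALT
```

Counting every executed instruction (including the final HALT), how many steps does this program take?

15

R7=10
R6=0
R7=10+18=28
R6=0+1=1
CMP R6, 3  (cmp 1,3)
JNZ L1: taken
R7=28+18=46
R6=1+1=2
CMP R6, 3  (cmp 2,3)
JNZ L1: taken
R7=46+18=64
R6=2+1=3
CMP R6, 3  (cmp 3,3)
JNZ L1: not taken
halt.
Total executed instructions: 15.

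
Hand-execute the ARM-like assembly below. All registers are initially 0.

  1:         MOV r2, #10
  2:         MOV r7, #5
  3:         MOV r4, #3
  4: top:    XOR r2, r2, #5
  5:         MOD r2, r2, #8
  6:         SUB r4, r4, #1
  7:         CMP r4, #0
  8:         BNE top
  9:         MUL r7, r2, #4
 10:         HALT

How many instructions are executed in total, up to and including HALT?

20

after MOV r2, #10: r2=10
after MOV r7, #5: r7=5
after MOV r4, #3: r4=3
after XOR r2, r2, #5: r2=10^5=15
after MOD r2, r2, #8: r2=15%8=7
after SUB r4, r4, #1: r4=3-1=2
CMP r4, #0  (cmp 2,0)
BNE top: taken
after XOR r2, r2, #5: r2=7^5=2
after MOD r2, r2, #8: r2=2%8=2
after SUB r4, r4, #1: r4=2-1=1
CMP r4, #0  (cmp 1,0)
BNE top: taken
after XOR r2, r2, #5: r2=2^5=7
after MOD r2, r2, #8: r2=7%8=7
after SUB r4, r4, #1: r4=1-1=0
CMP r4, #0  (cmp 0,0)
BNE top: not taken
after MUL r7, r2, #4: r7=7*4=28
halt.
Total executed instructions: 20.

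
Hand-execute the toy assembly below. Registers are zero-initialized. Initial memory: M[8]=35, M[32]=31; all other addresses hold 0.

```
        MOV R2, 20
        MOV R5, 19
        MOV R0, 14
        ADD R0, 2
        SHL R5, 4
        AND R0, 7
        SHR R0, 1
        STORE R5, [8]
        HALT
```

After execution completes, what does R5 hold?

R2=20
R5=19
R0=14
R0=14+2=16
R5=19<<4=304
R0=16&7=0
R0=0>>1=0
STORE R5, [8] → M[8]=304
halt.

304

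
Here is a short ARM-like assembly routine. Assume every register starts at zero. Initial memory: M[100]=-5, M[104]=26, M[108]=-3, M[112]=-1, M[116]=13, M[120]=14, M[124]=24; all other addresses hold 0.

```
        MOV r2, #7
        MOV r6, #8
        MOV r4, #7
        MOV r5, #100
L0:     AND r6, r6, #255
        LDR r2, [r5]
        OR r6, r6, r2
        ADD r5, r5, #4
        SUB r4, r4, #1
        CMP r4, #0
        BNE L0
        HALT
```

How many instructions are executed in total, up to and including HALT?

after MOV r2, #7: r2=7
after MOV r6, #8: r6=8
after MOV r4, #7: r4=7
after MOV r5, #100: r5=100
after AND r6, r6, #255: r6=8&255=8
after LDR r2, [r5]: r2=M[100]=-5
after OR r6, r6, r2: r6=8|(-5)=-5
after ADD r5, r5, #4: r5=100+4=104
after SUB r4, r4, #1: r4=7-1=6
CMP r4, #0  (cmp 6,0)
BNE L0: taken
after AND r6, r6, #255: r6=(-5)&255=251
after LDR r2, [r5]: r2=M[104]=26
after OR r6, r6, r2: r6=251|26=251
after ADD r5, r5, #4: r5=104+4=108
after SUB r4, r4, #1: r4=6-1=5
CMP r4, #0  (cmp 5,0)
BNE L0: taken
after AND r6, r6, #255: r6=251&255=251
after LDR r2, [r5]: r2=M[108]=-3
after OR r6, r6, r2: r6=251|(-3)=-1
after ADD r5, r5, #4: r5=108+4=112
after SUB r4, r4, #1: r4=5-1=4
CMP r4, #0  (cmp 4,0)
BNE L0: taken
after AND r6, r6, #255: r6=(-1)&255=255
after LDR r2, [r5]: r2=M[112]=-1
after OR r6, r6, r2: r6=255|(-1)=-1
after ADD r5, r5, #4: r5=112+4=116
after SUB r4, r4, #1: r4=4-1=3
CMP r4, #0  (cmp 3,0)
BNE L0: taken
after AND r6, r6, #255: r6=(-1)&255=255
after LDR r2, [r5]: r2=M[116]=13
after OR r6, r6, r2: r6=255|13=255
after ADD r5, r5, #4: r5=116+4=120
after SUB r4, r4, #1: r4=3-1=2
CMP r4, #0  (cmp 2,0)
BNE L0: taken
after AND r6, r6, #255: r6=255&255=255
after LDR r2, [r5]: r2=M[120]=14
after OR r6, r6, r2: r6=255|14=255
after ADD r5, r5, #4: r5=120+4=124
after SUB r4, r4, #1: r4=2-1=1
CMP r4, #0  (cmp 1,0)
BNE L0: taken
after AND r6, r6, #255: r6=255&255=255
after LDR r2, [r5]: r2=M[124]=24
after OR r6, r6, r2: r6=255|24=255
after ADD r5, r5, #4: r5=124+4=128
after SUB r4, r4, #1: r4=1-1=0
CMP r4, #0  (cmp 0,0)
BNE L0: not taken
halt.
Total executed instructions: 54.

54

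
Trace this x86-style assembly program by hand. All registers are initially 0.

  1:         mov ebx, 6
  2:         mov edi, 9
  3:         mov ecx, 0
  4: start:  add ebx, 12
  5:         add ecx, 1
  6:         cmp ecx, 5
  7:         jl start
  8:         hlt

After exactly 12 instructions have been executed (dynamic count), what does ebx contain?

42

mov ebx, 6 → ebx=6
mov edi, 9 → edi=9
mov ecx, 0 → ecx=0
add ebx, 12 → ebx=6+12=18
add ecx, 1 → ecx=0+1=1
cmp ecx, 5  (cmp 1,5)
jl start: taken
add ebx, 12 → ebx=18+12=30
add ecx, 1 → ecx=1+1=2
cmp ecx, 5  (cmp 2,5)
jl start: taken
add ebx, 12 → ebx=30+12=42
After step 12: ebx = 42.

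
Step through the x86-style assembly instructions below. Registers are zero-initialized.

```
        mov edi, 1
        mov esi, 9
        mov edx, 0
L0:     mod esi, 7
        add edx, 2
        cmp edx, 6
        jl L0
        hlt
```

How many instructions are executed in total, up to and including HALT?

16

after mov edi, 1: edi=1
after mov esi, 9: esi=9
after mov edx, 0: edx=0
after mod esi, 7: esi=9%7=2
after add edx, 2: edx=0+2=2
cmp edx, 6  (cmp 2,6)
jl L0: taken
after mod esi, 7: esi=2%7=2
after add edx, 2: edx=2+2=4
cmp edx, 6  (cmp 4,6)
jl L0: taken
after mod esi, 7: esi=2%7=2
after add edx, 2: edx=4+2=6
cmp edx, 6  (cmp 6,6)
jl L0: not taken
halt.
Total executed instructions: 16.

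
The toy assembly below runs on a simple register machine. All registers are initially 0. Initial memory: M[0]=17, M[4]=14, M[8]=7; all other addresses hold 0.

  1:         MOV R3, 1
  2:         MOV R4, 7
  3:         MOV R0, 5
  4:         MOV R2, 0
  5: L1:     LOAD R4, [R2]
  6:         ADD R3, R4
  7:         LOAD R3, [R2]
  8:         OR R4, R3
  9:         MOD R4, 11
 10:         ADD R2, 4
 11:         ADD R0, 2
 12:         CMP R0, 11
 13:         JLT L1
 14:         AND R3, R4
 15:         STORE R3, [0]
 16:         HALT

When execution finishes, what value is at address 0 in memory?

7

after MOV R3, 1: R3=1
after MOV R4, 7: R4=7
after MOV R0, 5: R0=5
after MOV R2, 0: R2=0
after LOAD R4, [R2]: R4=M[0]=17
after ADD R3, R4: R3=1+17=18
after LOAD R3, [R2]: R3=M[0]=17
after OR R4, R3: R4=17|17=17
after MOD R4, 11: R4=17%11=6
after ADD R2, 4: R2=0+4=4
after ADD R0, 2: R0=5+2=7
CMP R0, 11  (cmp 7,11)
JLT L1: taken
after LOAD R4, [R2]: R4=M[4]=14
after ADD R3, R4: R3=17+14=31
after LOAD R3, [R2]: R3=M[4]=14
after OR R4, R3: R4=14|14=14
after MOD R4, 11: R4=14%11=3
after ADD R2, 4: R2=4+4=8
after ADD R0, 2: R0=7+2=9
CMP R0, 11  (cmp 9,11)
JLT L1: taken
after LOAD R4, [R2]: R4=M[8]=7
after ADD R3, R4: R3=14+7=21
after LOAD R3, [R2]: R3=M[8]=7
after OR R4, R3: R4=7|7=7
after MOD R4, 11: R4=7%11=7
after ADD R2, 4: R2=8+4=12
after ADD R0, 2: R0=9+2=11
CMP R0, 11  (cmp 11,11)
JLT L1: not taken
after AND R3, R4: R3=7&7=7
STORE R3, [0] → M[0]=7
halt.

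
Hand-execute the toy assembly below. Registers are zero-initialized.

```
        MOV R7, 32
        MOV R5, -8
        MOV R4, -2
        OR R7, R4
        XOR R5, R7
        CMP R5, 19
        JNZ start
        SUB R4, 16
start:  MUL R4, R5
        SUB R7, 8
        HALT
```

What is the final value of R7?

-10

after MOV R7, 32: R7=32
after MOV R5, -8: R5=-8
after MOV R4, -2: R4=-2
after OR R7, R4: R7=32|(-2)=-2
after XOR R5, R7: R5=(-8)^(-2)=6
CMP R5, 19  (cmp 6,19)
JNZ start: taken
after MUL R4, R5: R4=(-2)*6=-12
after SUB R7, 8: R7=(-2)-8=-10
halt.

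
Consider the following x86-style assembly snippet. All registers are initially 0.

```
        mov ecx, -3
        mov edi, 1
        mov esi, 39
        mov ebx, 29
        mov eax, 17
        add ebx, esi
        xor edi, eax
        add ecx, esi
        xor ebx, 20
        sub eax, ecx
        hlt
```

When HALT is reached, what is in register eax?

-19

ecx=-3
edi=1
esi=39
ebx=29
eax=17
ebx=29+39=68
edi=1^17=16
ecx=(-3)+39=36
ebx=68^20=80
eax=17-36=-19
halt.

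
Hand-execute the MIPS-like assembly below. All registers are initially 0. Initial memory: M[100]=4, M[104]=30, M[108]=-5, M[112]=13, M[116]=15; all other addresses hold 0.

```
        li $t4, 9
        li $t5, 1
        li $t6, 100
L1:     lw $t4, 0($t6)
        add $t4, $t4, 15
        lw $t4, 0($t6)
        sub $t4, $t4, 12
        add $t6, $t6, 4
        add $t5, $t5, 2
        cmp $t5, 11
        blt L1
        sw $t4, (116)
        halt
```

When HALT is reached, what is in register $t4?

$t4=9
$t5=1
$t6=100
$t4=M[100]=4
$t4=4+15=19
$t4=M[100]=4
$t4=4-12=-8
$t6=100+4=104
$t5=1+2=3
cmp $t5, 11  (cmp 3,11)
blt L1: taken
$t4=M[104]=30
$t4=30+15=45
$t4=M[104]=30
$t4=30-12=18
$t6=104+4=108
$t5=3+2=5
cmp $t5, 11  (cmp 5,11)
blt L1: taken
$t4=M[108]=-5
$t4=(-5)+15=10
$t4=M[108]=-5
$t4=(-5)-12=-17
$t6=108+4=112
$t5=5+2=7
cmp $t5, 11  (cmp 7,11)
blt L1: taken
$t4=M[112]=13
$t4=13+15=28
$t4=M[112]=13
$t4=13-12=1
$t6=112+4=116
$t5=7+2=9
cmp $t5, 11  (cmp 9,11)
blt L1: taken
$t4=M[116]=15
$t4=15+15=30
$t4=M[116]=15
$t4=15-12=3
$t6=116+4=120
$t5=9+2=11
cmp $t5, 11  (cmp 11,11)
blt L1: not taken
sw $t4, (116) → M[116]=3
halt.

3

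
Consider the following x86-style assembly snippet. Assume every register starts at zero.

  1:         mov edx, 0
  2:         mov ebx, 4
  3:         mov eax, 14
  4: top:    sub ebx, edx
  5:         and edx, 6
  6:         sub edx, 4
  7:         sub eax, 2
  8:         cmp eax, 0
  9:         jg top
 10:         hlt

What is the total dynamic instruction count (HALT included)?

after mov edx, 0: edx=0
after mov ebx, 4: ebx=4
after mov eax, 14: eax=14
after sub ebx, edx: ebx=4-0=4
after and edx, 6: edx=0&6=0
after sub edx, 4: edx=0-4=-4
after sub eax, 2: eax=14-2=12
cmp eax, 0  (cmp 12,0)
jg top: taken
after sub ebx, edx: ebx=4-(-4)=8
after and edx, 6: edx=(-4)&6=4
after sub edx, 4: edx=4-4=0
after sub eax, 2: eax=12-2=10
cmp eax, 0  (cmp 10,0)
jg top: taken
after sub ebx, edx: ebx=8-0=8
after and edx, 6: edx=0&6=0
after sub edx, 4: edx=0-4=-4
after sub eax, 2: eax=10-2=8
cmp eax, 0  (cmp 8,0)
jg top: taken
after sub ebx, edx: ebx=8-(-4)=12
after and edx, 6: edx=(-4)&6=4
after sub edx, 4: edx=4-4=0
after sub eax, 2: eax=8-2=6
cmp eax, 0  (cmp 6,0)
jg top: taken
after sub ebx, edx: ebx=12-0=12
after and edx, 6: edx=0&6=0
after sub edx, 4: edx=0-4=-4
after sub eax, 2: eax=6-2=4
cmp eax, 0  (cmp 4,0)
jg top: taken
after sub ebx, edx: ebx=12-(-4)=16
after and edx, 6: edx=(-4)&6=4
after sub edx, 4: edx=4-4=0
after sub eax, 2: eax=4-2=2
cmp eax, 0  (cmp 2,0)
jg top: taken
after sub ebx, edx: ebx=16-0=16
after and edx, 6: edx=0&6=0
after sub edx, 4: edx=0-4=-4
after sub eax, 2: eax=2-2=0
cmp eax, 0  (cmp 0,0)
jg top: not taken
halt.
Total executed instructions: 46.

46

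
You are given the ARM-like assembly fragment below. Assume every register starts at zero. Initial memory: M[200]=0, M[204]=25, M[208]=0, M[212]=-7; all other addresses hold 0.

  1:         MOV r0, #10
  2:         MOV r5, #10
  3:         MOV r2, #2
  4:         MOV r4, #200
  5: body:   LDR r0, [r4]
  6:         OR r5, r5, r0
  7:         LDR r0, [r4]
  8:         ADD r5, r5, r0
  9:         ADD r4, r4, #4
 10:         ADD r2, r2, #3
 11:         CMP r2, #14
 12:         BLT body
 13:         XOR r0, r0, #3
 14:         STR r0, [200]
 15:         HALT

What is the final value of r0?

-6

after MOV r0, #10: r0=10
after MOV r5, #10: r5=10
after MOV r2, #2: r2=2
after MOV r4, #200: r4=200
after LDR r0, [r4]: r0=M[200]=0
after OR r5, r5, r0: r5=10|0=10
after LDR r0, [r4]: r0=M[200]=0
after ADD r5, r5, r0: r5=10+0=10
after ADD r4, r4, #4: r4=200+4=204
after ADD r2, r2, #3: r2=2+3=5
CMP r2, #14  (cmp 5,14)
BLT body: taken
after LDR r0, [r4]: r0=M[204]=25
after OR r5, r5, r0: r5=10|25=27
after LDR r0, [r4]: r0=M[204]=25
after ADD r5, r5, r0: r5=27+25=52
after ADD r4, r4, #4: r4=204+4=208
after ADD r2, r2, #3: r2=5+3=8
CMP r2, #14  (cmp 8,14)
BLT body: taken
after LDR r0, [r4]: r0=M[208]=0
after OR r5, r5, r0: r5=52|0=52
after LDR r0, [r4]: r0=M[208]=0
after ADD r5, r5, r0: r5=52+0=52
after ADD r4, r4, #4: r4=208+4=212
after ADD r2, r2, #3: r2=8+3=11
CMP r2, #14  (cmp 11,14)
BLT body: taken
after LDR r0, [r4]: r0=M[212]=-7
after OR r5, r5, r0: r5=52|(-7)=-3
after LDR r0, [r4]: r0=M[212]=-7
after ADD r5, r5, r0: r5=(-3)+(-7)=-10
after ADD r4, r4, #4: r4=212+4=216
after ADD r2, r2, #3: r2=11+3=14
CMP r2, #14  (cmp 14,14)
BLT body: not taken
after XOR r0, r0, #3: r0=(-7)^3=-6
STR r0, [200] → M[200]=-6
halt.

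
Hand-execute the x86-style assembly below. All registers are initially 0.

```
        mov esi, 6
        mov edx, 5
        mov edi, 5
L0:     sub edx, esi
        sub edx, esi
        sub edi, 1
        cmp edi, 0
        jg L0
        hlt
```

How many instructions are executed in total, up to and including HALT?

29

esi=6
edx=5
edi=5
edx=5-6=-1
edx=(-1)-6=-7
edi=5-1=4
cmp edi, 0  (cmp 4,0)
jg L0: taken
edx=(-7)-6=-13
edx=(-13)-6=-19
edi=4-1=3
cmp edi, 0  (cmp 3,0)
jg L0: taken
edx=(-19)-6=-25
edx=(-25)-6=-31
edi=3-1=2
cmp edi, 0  (cmp 2,0)
jg L0: taken
edx=(-31)-6=-37
edx=(-37)-6=-43
edi=2-1=1
cmp edi, 0  (cmp 1,0)
jg L0: taken
edx=(-43)-6=-49
edx=(-49)-6=-55
edi=1-1=0
cmp edi, 0  (cmp 0,0)
jg L0: not taken
halt.
Total executed instructions: 29.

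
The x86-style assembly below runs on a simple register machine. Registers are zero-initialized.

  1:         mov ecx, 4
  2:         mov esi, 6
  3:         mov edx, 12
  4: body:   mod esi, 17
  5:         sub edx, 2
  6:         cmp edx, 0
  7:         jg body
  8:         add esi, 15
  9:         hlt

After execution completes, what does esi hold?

21

ecx=4
esi=6
edx=12
esi=6%17=6
edx=12-2=10
cmp edx, 0  (cmp 10,0)
jg body: taken
esi=6%17=6
edx=10-2=8
cmp edx, 0  (cmp 8,0)
jg body: taken
esi=6%17=6
edx=8-2=6
cmp edx, 0  (cmp 6,0)
jg body: taken
esi=6%17=6
edx=6-2=4
cmp edx, 0  (cmp 4,0)
jg body: taken
esi=6%17=6
edx=4-2=2
cmp edx, 0  (cmp 2,0)
jg body: taken
esi=6%17=6
edx=2-2=0
cmp edx, 0  (cmp 0,0)
jg body: not taken
esi=6+15=21
halt.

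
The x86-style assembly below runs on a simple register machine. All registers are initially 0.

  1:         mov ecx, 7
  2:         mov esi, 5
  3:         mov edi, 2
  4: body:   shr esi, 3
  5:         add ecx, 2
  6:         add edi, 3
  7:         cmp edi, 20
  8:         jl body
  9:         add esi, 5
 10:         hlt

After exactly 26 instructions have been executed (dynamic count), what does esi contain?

ecx=7
esi=5
edi=2
esi=5>>3=0
ecx=7+2=9
edi=2+3=5
cmp edi, 20  (cmp 5,20)
jl body: taken
esi=0>>3=0
ecx=9+2=11
edi=5+3=8
cmp edi, 20  (cmp 8,20)
jl body: taken
esi=0>>3=0
ecx=11+2=13
edi=8+3=11
cmp edi, 20  (cmp 11,20)
jl body: taken
esi=0>>3=0
ecx=13+2=15
edi=11+3=14
cmp edi, 20  (cmp 14,20)
jl body: taken
esi=0>>3=0
ecx=15+2=17
edi=14+3=17
After step 26: esi = 0.

0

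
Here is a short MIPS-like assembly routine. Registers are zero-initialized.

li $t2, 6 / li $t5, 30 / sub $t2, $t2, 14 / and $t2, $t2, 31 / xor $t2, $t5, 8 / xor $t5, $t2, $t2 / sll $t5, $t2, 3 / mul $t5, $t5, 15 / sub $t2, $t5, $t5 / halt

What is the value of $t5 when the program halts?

li $t2, 6 → $t2=6
li $t5, 30 → $t5=30
sub $t2, $t2, 14 → $t2=6-14=-8
and $t2, $t2, 31 → $t2=(-8)&31=24
xor $t2, $t5, 8 → $t2=30^8=22
xor $t5, $t2, $t2 → $t5=22^22=0
sll $t5, $t2, 3 → $t5=22<<3=176
mul $t5, $t5, 15 → $t5=176*15=2640
sub $t2, $t5, $t5 → $t2=2640-2640=0
halt.

2640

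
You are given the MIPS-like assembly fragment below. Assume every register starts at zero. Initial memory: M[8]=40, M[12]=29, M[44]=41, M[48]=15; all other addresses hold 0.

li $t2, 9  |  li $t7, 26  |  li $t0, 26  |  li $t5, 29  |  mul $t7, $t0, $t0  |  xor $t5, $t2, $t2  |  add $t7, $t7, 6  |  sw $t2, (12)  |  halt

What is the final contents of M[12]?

after li $t2, 9: $t2=9
after li $t7, 26: $t7=26
after li $t0, 26: $t0=26
after li $t5, 29: $t5=29
after mul $t7, $t0, $t0: $t7=26*26=676
after xor $t5, $t2, $t2: $t5=9^9=0
after add $t7, $t7, 6: $t7=676+6=682
sw $t2, (12) → M[12]=9
halt.

9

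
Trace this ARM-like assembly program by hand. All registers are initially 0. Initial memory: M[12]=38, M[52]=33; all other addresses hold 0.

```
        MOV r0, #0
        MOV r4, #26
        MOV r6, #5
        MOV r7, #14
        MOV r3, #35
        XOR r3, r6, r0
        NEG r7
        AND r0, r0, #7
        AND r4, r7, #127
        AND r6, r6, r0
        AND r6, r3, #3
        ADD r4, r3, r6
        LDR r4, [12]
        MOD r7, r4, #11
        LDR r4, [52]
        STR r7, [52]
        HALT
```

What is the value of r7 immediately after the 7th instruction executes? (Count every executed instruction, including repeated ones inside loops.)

-14

r0=0
r4=26
r6=5
r7=14
r3=35
r3=5^0=5
r7=-(14)=-14
After step 7: r7 = -14.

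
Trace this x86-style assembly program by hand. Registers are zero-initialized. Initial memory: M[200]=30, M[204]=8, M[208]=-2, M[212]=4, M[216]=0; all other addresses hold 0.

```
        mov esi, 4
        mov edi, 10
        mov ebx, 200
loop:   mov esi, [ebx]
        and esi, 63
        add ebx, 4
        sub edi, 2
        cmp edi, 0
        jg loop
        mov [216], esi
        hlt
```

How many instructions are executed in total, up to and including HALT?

35

after mov esi, 4: esi=4
after mov edi, 10: edi=10
after mov ebx, 200: ebx=200
after mov esi, [ebx]: esi=M[200]=30
after and esi, 63: esi=30&63=30
after add ebx, 4: ebx=200+4=204
after sub edi, 2: edi=10-2=8
cmp edi, 0  (cmp 8,0)
jg loop: taken
after mov esi, [ebx]: esi=M[204]=8
after and esi, 63: esi=8&63=8
after add ebx, 4: ebx=204+4=208
after sub edi, 2: edi=8-2=6
cmp edi, 0  (cmp 6,0)
jg loop: taken
after mov esi, [ebx]: esi=M[208]=-2
after and esi, 63: esi=(-2)&63=62
after add ebx, 4: ebx=208+4=212
after sub edi, 2: edi=6-2=4
cmp edi, 0  (cmp 4,0)
jg loop: taken
after mov esi, [ebx]: esi=M[212]=4
after and esi, 63: esi=4&63=4
after add ebx, 4: ebx=212+4=216
after sub edi, 2: edi=4-2=2
cmp edi, 0  (cmp 2,0)
jg loop: taken
after mov esi, [ebx]: esi=M[216]=0
after and esi, 63: esi=0&63=0
after add ebx, 4: ebx=216+4=220
after sub edi, 2: edi=2-2=0
cmp edi, 0  (cmp 0,0)
jg loop: not taken
mov [216], esi → M[216]=0
halt.
Total executed instructions: 35.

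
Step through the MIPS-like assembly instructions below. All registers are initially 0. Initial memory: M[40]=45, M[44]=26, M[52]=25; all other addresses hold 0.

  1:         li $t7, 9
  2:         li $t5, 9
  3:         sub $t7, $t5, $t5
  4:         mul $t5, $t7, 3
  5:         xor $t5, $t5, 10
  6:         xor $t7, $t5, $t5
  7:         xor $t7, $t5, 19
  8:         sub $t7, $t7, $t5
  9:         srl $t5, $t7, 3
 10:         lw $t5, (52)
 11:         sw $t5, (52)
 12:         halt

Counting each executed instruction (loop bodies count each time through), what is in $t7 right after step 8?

15

li $t7, 9 → $t7=9
li $t5, 9 → $t5=9
sub $t7, $t5, $t5 → $t7=9-9=0
mul $t5, $t7, 3 → $t5=0*3=0
xor $t5, $t5, 10 → $t5=0^10=10
xor $t7, $t5, $t5 → $t7=10^10=0
xor $t7, $t5, 19 → $t7=10^19=25
sub $t7, $t7, $t5 → $t7=25-10=15
After step 8: $t7 = 15.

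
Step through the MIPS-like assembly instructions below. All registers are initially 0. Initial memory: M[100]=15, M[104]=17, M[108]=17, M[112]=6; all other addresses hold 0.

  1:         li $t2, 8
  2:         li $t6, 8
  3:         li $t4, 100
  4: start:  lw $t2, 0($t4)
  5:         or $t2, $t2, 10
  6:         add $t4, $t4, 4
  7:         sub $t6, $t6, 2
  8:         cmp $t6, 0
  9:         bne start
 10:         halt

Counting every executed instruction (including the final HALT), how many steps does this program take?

li $t2, 8 → $t2=8
li $t6, 8 → $t6=8
li $t4, 100 → $t4=100
lw $t2, 0($t4) → $t2=M[100]=15
or $t2, $t2, 10 → $t2=15|10=15
add $t4, $t4, 4 → $t4=100+4=104
sub $t6, $t6, 2 → $t6=8-2=6
cmp $t6, 0  (cmp 6,0)
bne start: taken
lw $t2, 0($t4) → $t2=M[104]=17
or $t2, $t2, 10 → $t2=17|10=27
add $t4, $t4, 4 → $t4=104+4=108
sub $t6, $t6, 2 → $t6=6-2=4
cmp $t6, 0  (cmp 4,0)
bne start: taken
lw $t2, 0($t4) → $t2=M[108]=17
or $t2, $t2, 10 → $t2=17|10=27
add $t4, $t4, 4 → $t4=108+4=112
sub $t6, $t6, 2 → $t6=4-2=2
cmp $t6, 0  (cmp 2,0)
bne start: taken
lw $t2, 0($t4) → $t2=M[112]=6
or $t2, $t2, 10 → $t2=6|10=14
add $t4, $t4, 4 → $t4=112+4=116
sub $t6, $t6, 2 → $t6=2-2=0
cmp $t6, 0  (cmp 0,0)
bne start: not taken
halt.
Total executed instructions: 28.

28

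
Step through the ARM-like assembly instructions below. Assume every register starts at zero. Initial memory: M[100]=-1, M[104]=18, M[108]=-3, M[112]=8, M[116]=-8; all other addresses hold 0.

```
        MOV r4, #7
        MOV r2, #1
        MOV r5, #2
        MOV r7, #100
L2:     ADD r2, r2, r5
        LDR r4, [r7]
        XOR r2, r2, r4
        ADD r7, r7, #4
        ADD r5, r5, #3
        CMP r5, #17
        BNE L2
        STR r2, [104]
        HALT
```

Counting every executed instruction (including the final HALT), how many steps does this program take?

after MOV r4, #7: r4=7
after MOV r2, #1: r2=1
after MOV r5, #2: r5=2
after MOV r7, #100: r7=100
after ADD r2, r2, r5: r2=1+2=3
after LDR r4, [r7]: r4=M[100]=-1
after XOR r2, r2, r4: r2=3^(-1)=-4
after ADD r7, r7, #4: r7=100+4=104
after ADD r5, r5, #3: r5=2+3=5
CMP r5, #17  (cmp 5,17)
BNE L2: taken
after ADD r2, r2, r5: r2=(-4)+5=1
after LDR r4, [r7]: r4=M[104]=18
after XOR r2, r2, r4: r2=1^18=19
after ADD r7, r7, #4: r7=104+4=108
after ADD r5, r5, #3: r5=5+3=8
CMP r5, #17  (cmp 8,17)
BNE L2: taken
after ADD r2, r2, r5: r2=19+8=27
after LDR r4, [r7]: r4=M[108]=-3
after XOR r2, r2, r4: r2=27^(-3)=-26
after ADD r7, r7, #4: r7=108+4=112
after ADD r5, r5, #3: r5=8+3=11
CMP r5, #17  (cmp 11,17)
BNE L2: taken
after ADD r2, r2, r5: r2=(-26)+11=-15
after LDR r4, [r7]: r4=M[112]=8
after XOR r2, r2, r4: r2=(-15)^8=-7
after ADD r7, r7, #4: r7=112+4=116
after ADD r5, r5, #3: r5=11+3=14
CMP r5, #17  (cmp 14,17)
BNE L2: taken
after ADD r2, r2, r5: r2=(-7)+14=7
after LDR r4, [r7]: r4=M[116]=-8
after XOR r2, r2, r4: r2=7^(-8)=-1
after ADD r7, r7, #4: r7=116+4=120
after ADD r5, r5, #3: r5=14+3=17
CMP r5, #17  (cmp 17,17)
BNE L2: not taken
STR r2, [104] → M[104]=-1
halt.
Total executed instructions: 41.

41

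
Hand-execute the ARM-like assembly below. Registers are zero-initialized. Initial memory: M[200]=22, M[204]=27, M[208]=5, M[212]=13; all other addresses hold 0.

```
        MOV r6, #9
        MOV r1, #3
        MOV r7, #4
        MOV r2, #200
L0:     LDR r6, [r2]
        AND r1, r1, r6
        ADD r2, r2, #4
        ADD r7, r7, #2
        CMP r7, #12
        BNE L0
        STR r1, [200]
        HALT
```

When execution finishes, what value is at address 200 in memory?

0

MOV r6, #9 → r6=9
MOV r1, #3 → r1=3
MOV r7, #4 → r7=4
MOV r2, #200 → r2=200
LDR r6, [r2] → r6=M[200]=22
AND r1, r1, r6 → r1=3&22=2
ADD r2, r2, #4 → r2=200+4=204
ADD r7, r7, #2 → r7=4+2=6
CMP r7, #12  (cmp 6,12)
BNE L0: taken
LDR r6, [r2] → r6=M[204]=27
AND r1, r1, r6 → r1=2&27=2
ADD r2, r2, #4 → r2=204+4=208
ADD r7, r7, #2 → r7=6+2=8
CMP r7, #12  (cmp 8,12)
BNE L0: taken
LDR r6, [r2] → r6=M[208]=5
AND r1, r1, r6 → r1=2&5=0
ADD r2, r2, #4 → r2=208+4=212
ADD r7, r7, #2 → r7=8+2=10
CMP r7, #12  (cmp 10,12)
BNE L0: taken
LDR r6, [r2] → r6=M[212]=13
AND r1, r1, r6 → r1=0&13=0
ADD r2, r2, #4 → r2=212+4=216
ADD r7, r7, #2 → r7=10+2=12
CMP r7, #12  (cmp 12,12)
BNE L0: not taken
STR r1, [200] → M[200]=0
halt.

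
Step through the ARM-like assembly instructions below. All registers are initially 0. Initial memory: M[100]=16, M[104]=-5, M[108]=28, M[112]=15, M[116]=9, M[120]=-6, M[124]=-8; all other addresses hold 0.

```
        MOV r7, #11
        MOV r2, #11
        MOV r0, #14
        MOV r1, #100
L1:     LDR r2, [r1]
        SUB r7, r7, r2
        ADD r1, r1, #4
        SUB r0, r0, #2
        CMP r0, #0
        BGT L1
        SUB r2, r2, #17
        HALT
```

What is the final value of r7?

-38

r7=11
r2=11
r0=14
r1=100
r2=M[100]=16
r7=11-16=-5
r1=100+4=104
r0=14-2=12
CMP r0, #0  (cmp 12,0)
BGT L1: taken
r2=M[104]=-5
r7=(-5)-(-5)=0
r1=104+4=108
r0=12-2=10
CMP r0, #0  (cmp 10,0)
BGT L1: taken
r2=M[108]=28
r7=0-28=-28
r1=108+4=112
r0=10-2=8
CMP r0, #0  (cmp 8,0)
BGT L1: taken
r2=M[112]=15
r7=(-28)-15=-43
r1=112+4=116
r0=8-2=6
CMP r0, #0  (cmp 6,0)
BGT L1: taken
r2=M[116]=9
r7=(-43)-9=-52
r1=116+4=120
r0=6-2=4
CMP r0, #0  (cmp 4,0)
BGT L1: taken
r2=M[120]=-6
r7=(-52)-(-6)=-46
r1=120+4=124
r0=4-2=2
CMP r0, #0  (cmp 2,0)
BGT L1: taken
r2=M[124]=-8
r7=(-46)-(-8)=-38
r1=124+4=128
r0=2-2=0
CMP r0, #0  (cmp 0,0)
BGT L1: not taken
r2=(-8)-17=-25
halt.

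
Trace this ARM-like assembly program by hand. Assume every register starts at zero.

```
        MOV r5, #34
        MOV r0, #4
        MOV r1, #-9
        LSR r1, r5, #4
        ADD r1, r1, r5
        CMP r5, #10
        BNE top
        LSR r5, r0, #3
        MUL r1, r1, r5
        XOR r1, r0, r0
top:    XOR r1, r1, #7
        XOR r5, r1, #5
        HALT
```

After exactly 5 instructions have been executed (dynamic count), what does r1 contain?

36

MOV r5, #34 → r5=34
MOV r0, #4 → r0=4
MOV r1, #-9 → r1=-9
LSR r1, r5, #4 → r1=34>>4=2
ADD r1, r1, r5 → r1=2+34=36
After step 5: r1 = 36.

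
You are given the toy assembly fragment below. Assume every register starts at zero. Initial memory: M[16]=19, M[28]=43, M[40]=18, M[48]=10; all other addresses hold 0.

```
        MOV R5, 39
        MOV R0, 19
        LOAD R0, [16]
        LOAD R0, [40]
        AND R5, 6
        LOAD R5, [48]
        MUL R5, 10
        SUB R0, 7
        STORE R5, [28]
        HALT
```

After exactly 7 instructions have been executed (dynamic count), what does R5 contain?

100

MOV R5, 39 → R5=39
MOV R0, 19 → R0=19
LOAD R0, [16] → R0=M[16]=19
LOAD R0, [40] → R0=M[40]=18
AND R5, 6 → R5=39&6=6
LOAD R5, [48] → R5=M[48]=10
MUL R5, 10 → R5=10*10=100
After step 7: R5 = 100.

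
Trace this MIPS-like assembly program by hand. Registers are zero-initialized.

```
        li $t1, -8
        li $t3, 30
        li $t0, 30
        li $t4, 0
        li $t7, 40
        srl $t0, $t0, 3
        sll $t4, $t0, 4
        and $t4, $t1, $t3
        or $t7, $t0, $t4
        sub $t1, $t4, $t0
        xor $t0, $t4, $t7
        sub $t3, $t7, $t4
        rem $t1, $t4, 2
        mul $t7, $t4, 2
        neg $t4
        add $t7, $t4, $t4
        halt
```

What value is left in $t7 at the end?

$t1=-8
$t3=30
$t0=30
$t4=0
$t7=40
$t0=30>>3=3
$t4=3<<4=48
$t4=(-8)&30=24
$t7=3|24=27
$t1=24-3=21
$t0=24^27=3
$t3=27-24=3
$t1=24%2=0
$t7=24*2=48
$t4=-(24)=-24
$t7=(-24)+(-24)=-48
halt.

-48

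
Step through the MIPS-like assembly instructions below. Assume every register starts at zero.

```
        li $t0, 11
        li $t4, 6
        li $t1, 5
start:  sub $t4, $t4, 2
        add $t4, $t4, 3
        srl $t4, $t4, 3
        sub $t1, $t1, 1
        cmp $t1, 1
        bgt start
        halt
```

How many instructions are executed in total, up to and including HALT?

28

after li $t0, 11: $t0=11
after li $t4, 6: $t4=6
after li $t1, 5: $t1=5
after sub $t4, $t4, 2: $t4=6-2=4
after add $t4, $t4, 3: $t4=4+3=7
after srl $t4, $t4, 3: $t4=7>>3=0
after sub $t1, $t1, 1: $t1=5-1=4
cmp $t1, 1  (cmp 4,1)
bgt start: taken
after sub $t4, $t4, 2: $t4=0-2=-2
after add $t4, $t4, 3: $t4=(-2)+3=1
after srl $t4, $t4, 3: $t4=1>>3=0
after sub $t1, $t1, 1: $t1=4-1=3
cmp $t1, 1  (cmp 3,1)
bgt start: taken
after sub $t4, $t4, 2: $t4=0-2=-2
after add $t4, $t4, 3: $t4=(-2)+3=1
after srl $t4, $t4, 3: $t4=1>>3=0
after sub $t1, $t1, 1: $t1=3-1=2
cmp $t1, 1  (cmp 2,1)
bgt start: taken
after sub $t4, $t4, 2: $t4=0-2=-2
after add $t4, $t4, 3: $t4=(-2)+3=1
after srl $t4, $t4, 3: $t4=1>>3=0
after sub $t1, $t1, 1: $t1=2-1=1
cmp $t1, 1  (cmp 1,1)
bgt start: not taken
halt.
Total executed instructions: 28.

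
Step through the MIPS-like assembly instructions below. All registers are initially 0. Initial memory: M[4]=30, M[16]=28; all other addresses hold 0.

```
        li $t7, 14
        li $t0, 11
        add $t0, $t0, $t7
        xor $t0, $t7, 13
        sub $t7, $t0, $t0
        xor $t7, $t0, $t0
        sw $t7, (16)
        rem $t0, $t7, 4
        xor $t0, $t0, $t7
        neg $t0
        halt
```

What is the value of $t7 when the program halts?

0

$t7=14
$t0=11
$t0=11+14=25
$t0=14^13=3
$t7=3-3=0
$t7=3^3=0
sw $t7, (16) → M[16]=0
$t0=0%4=0
$t0=0^0=0
$t0=-(0)=0
halt.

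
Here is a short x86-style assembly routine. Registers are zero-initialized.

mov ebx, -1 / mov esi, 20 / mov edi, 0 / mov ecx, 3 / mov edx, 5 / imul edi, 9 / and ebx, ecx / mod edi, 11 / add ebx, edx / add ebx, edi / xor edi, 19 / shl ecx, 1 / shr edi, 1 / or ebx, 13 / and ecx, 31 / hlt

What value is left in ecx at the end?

6

ebx=-1
esi=20
edi=0
ecx=3
edx=5
edi=0*9=0
ebx=(-1)&3=3
edi=0%11=0
ebx=3+5=8
ebx=8+0=8
edi=0^19=19
ecx=3<<1=6
edi=19>>1=9
ebx=8|13=13
ecx=6&31=6
halt.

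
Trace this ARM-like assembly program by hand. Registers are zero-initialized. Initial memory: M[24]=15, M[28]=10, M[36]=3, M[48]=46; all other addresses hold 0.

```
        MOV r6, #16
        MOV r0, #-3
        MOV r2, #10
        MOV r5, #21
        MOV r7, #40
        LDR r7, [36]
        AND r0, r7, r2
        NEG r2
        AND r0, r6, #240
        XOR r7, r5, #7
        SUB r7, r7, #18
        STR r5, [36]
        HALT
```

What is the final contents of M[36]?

r6=16
r0=-3
r2=10
r5=21
r7=40
r7=M[36]=3
r0=3&10=2
r2=-(10)=-10
r0=16&240=16
r7=21^7=18
r7=18-18=0
STR r5, [36] → M[36]=21
halt.

21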